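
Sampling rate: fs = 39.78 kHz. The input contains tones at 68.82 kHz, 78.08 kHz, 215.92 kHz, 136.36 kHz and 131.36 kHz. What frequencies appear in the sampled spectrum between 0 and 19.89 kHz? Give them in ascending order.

fs/2 = 19.89 kHz.
68.82 kHz mod fs = 29.04 kHz.
29.04 kHz > fs/2 = 19.89 kHz, folds to fs − 29.04 kHz = 10.74 kHz.
78.08 kHz mod fs = 38.3 kHz.
38.3 kHz > fs/2 = 19.89 kHz, folds to fs − 38.3 kHz = 1.48 kHz.
215.92 kHz mod fs = 17.02 kHz.
17.02 kHz ≤ fs/2 = 19.89 kHz, appears at 17.02 kHz.
136.36 kHz mod fs = 17.02 kHz.
17.02 kHz ≤ fs/2 = 19.89 kHz, appears at 17.02 kHz.
131.36 kHz mod fs = 12.02 kHz.
12.02 kHz ≤ fs/2 = 19.89 kHz, appears at 12.02 kHz.
Distinct values: {1.48 kHz, 10.74 kHz, 12.02 kHz, 17.02 kHz}.

1.48 kHz, 10.74 kHz, 12.02 kHz, 17.02 kHz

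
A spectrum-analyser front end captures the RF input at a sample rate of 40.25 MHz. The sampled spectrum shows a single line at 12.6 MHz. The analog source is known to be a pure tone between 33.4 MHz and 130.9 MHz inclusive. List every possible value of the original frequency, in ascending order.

Frequencies that alias to 12.6 MHz are k·fs ± 12.6 MHz for integer k ≥ 0.
k=0: 12.6 MHz.
k=1: 27.65 MHz, 52.85 MHz.
k=2: 67.9 MHz, 93.1 MHz.
k=3: 108.15 MHz, 133.35 MHz.
k=4: 148.4 MHz, 173.6 MHz.
Within [33.4 MHz, 130.9 MHz]: 52.85 MHz, 67.9 MHz, 93.1 MHz, 108.15 MHz.

52.85 MHz, 67.9 MHz, 93.1 MHz, 108.15 MHz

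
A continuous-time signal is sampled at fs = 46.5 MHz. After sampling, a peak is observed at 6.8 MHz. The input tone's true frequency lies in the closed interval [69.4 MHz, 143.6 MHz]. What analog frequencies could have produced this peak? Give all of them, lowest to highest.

86.2 MHz, 99.8 MHz, 132.7 MHz

Frequencies that alias to 6.8 MHz are k·fs ± 6.8 MHz for integer k ≥ 0.
k=0: 6.8 MHz.
k=1: 39.7 MHz, 53.3 MHz.
k=2: 86.2 MHz, 99.8 MHz.
k=3: 132.7 MHz, 146.3 MHz.
k=4: 179.2 MHz, 192.8 MHz.
Within [69.4 MHz, 143.6 MHz]: 86.2 MHz, 99.8 MHz, 132.7 MHz.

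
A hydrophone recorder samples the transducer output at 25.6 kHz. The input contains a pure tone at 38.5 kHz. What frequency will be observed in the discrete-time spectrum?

38.5 kHz mod fs = 12.9 kHz.
12.9 kHz > fs/2 = 12.8 kHz, folds to fs − 12.9 kHz = 12.7 kHz.

12.7 kHz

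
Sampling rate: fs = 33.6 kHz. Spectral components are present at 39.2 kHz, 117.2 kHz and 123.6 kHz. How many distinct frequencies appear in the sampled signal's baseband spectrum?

3

fs/2 = 16.8 kHz.
39.2 kHz mod fs = 5.6 kHz.
5.6 kHz ≤ fs/2 = 16.8 kHz, appears at 5.6 kHz.
117.2 kHz mod fs = 16.4 kHz.
16.4 kHz ≤ fs/2 = 16.8 kHz, appears at 16.4 kHz.
123.6 kHz mod fs = 22.8 kHz.
22.8 kHz > fs/2 = 16.8 kHz, folds to fs − 22.8 kHz = 10.8 kHz.
Distinct values: {5.6 kHz, 10.8 kHz, 16.4 kHz} → 3.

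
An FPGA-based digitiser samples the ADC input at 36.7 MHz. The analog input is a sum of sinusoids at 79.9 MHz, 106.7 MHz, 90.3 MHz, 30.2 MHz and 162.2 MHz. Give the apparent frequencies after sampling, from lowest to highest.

3.4 MHz, 6.5 MHz, 15.4 MHz, 16.9 MHz

fs/2 = 18.35 MHz.
79.9 MHz mod fs = 6.5 MHz.
6.5 MHz ≤ fs/2 = 18.35 MHz, appears at 6.5 MHz.
106.7 MHz mod fs = 33.3 MHz.
33.3 MHz > fs/2 = 18.35 MHz, folds to fs − 33.3 MHz = 3.4 MHz.
90.3 MHz mod fs = 16.9 MHz.
16.9 MHz ≤ fs/2 = 18.35 MHz, appears at 16.9 MHz.
30.2 MHz > fs/2 = 18.35 MHz, folds to fs − 30.2 MHz = 6.5 MHz.
162.2 MHz mod fs = 15.4 MHz.
15.4 MHz ≤ fs/2 = 18.35 MHz, appears at 15.4 MHz.
Distinct values: {3.4 MHz, 6.5 MHz, 15.4 MHz, 16.9 MHz}.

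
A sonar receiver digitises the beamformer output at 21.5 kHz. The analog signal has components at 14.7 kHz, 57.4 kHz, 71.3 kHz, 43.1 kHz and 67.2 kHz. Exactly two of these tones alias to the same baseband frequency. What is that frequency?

6.8 kHz

fs/2 = 10.75 kHz.
14.7 kHz > fs/2 = 10.75 kHz, folds to fs − 14.7 kHz = 6.8 kHz.
57.4 kHz mod fs = 14.4 kHz.
14.4 kHz > fs/2 = 10.75 kHz, folds to fs − 14.4 kHz = 7.1 kHz.
71.3 kHz mod fs = 6.8 kHz.
6.8 kHz ≤ fs/2 = 10.75 kHz, appears at 6.8 kHz.
43.1 kHz mod fs = 0.1 kHz.
0.1 kHz ≤ fs/2 = 10.75 kHz, appears at 0.1 kHz.
67.2 kHz mod fs = 2.7 kHz.
2.7 kHz ≤ fs/2 = 10.75 kHz, appears at 2.7 kHz.
14.7 kHz and 71.3 kHz both map to 6.8 kHz.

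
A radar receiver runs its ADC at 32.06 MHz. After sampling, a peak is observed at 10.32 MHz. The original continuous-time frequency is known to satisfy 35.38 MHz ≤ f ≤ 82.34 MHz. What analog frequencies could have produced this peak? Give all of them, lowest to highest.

42.38 MHz, 53.8 MHz, 74.44 MHz

Frequencies that alias to 10.32 MHz are k·fs ± 10.32 MHz for integer k ≥ 0.
k=0: 10.32 MHz.
k=1: 21.74 MHz, 42.38 MHz.
k=2: 53.8 MHz, 74.44 MHz.
k=3: 85.86 MHz, 106.5 MHz.
Within [35.38 MHz, 82.34 MHz]: 42.38 MHz, 53.8 MHz, 74.44 MHz.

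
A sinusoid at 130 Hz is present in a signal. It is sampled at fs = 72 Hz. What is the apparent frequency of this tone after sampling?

130 Hz mod fs = 58 Hz.
58 Hz > fs/2 = 36 Hz, folds to fs − 58 Hz = 14 Hz.

14 Hz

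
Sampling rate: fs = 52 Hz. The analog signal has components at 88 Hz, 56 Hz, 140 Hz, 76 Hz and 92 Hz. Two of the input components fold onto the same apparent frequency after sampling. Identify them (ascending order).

fs/2 = 26 Hz.
88 Hz mod fs = 36 Hz.
36 Hz > fs/2 = 26 Hz, folds to fs − 36 Hz = 16 Hz.
56 Hz mod fs = 4 Hz.
4 Hz ≤ fs/2 = 26 Hz, appears at 4 Hz.
140 Hz mod fs = 36 Hz.
36 Hz > fs/2 = 26 Hz, folds to fs − 36 Hz = 16 Hz.
76 Hz mod fs = 24 Hz.
24 Hz ≤ fs/2 = 26 Hz, appears at 24 Hz.
92 Hz mod fs = 40 Hz.
40 Hz > fs/2 = 26 Hz, folds to fs − 40 Hz = 12 Hz.
88 Hz and 140 Hz both map to 16 Hz.

88 Hz, 140 Hz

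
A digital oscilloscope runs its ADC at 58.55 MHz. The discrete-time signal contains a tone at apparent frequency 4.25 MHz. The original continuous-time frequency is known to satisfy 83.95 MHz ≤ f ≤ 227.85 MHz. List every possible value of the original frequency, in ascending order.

112.85 MHz, 121.35 MHz, 171.4 MHz, 179.9 MHz

Frequencies that alias to 4.25 MHz are k·fs ± 4.25 MHz for integer k ≥ 0.
k=0: 4.25 MHz.
k=1: 54.3 MHz, 62.8 MHz.
k=2: 112.85 MHz, 121.35 MHz.
k=3: 171.4 MHz, 179.9 MHz.
k=4: 229.95 MHz, 238.45 MHz.
Within [83.95 MHz, 227.85 MHz]: 112.85 MHz, 121.35 MHz, 171.4 MHz, 179.9 MHz.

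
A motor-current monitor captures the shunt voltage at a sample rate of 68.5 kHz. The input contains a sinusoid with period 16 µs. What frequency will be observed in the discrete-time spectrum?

T = 16 µs → f = 1/T = 62.5 kHz.
62.5 kHz > fs/2 = 34.25 kHz, folds to fs − 62.5 kHz = 6 kHz.

6 kHz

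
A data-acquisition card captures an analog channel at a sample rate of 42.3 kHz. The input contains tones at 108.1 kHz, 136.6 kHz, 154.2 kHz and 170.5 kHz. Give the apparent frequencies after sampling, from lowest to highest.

fs/2 = 21.15 kHz.
108.1 kHz mod fs = 23.5 kHz.
23.5 kHz > fs/2 = 21.15 kHz, folds to fs − 23.5 kHz = 18.8 kHz.
136.6 kHz mod fs = 9.7 kHz.
9.7 kHz ≤ fs/2 = 21.15 kHz, appears at 9.7 kHz.
154.2 kHz mod fs = 27.3 kHz.
27.3 kHz > fs/2 = 21.15 kHz, folds to fs − 27.3 kHz = 15 kHz.
170.5 kHz mod fs = 1.3 kHz.
1.3 kHz ≤ fs/2 = 21.15 kHz, appears at 1.3 kHz.
Distinct values: {1.3 kHz, 9.7 kHz, 15 kHz, 18.8 kHz}.

1.3 kHz, 9.7 kHz, 15 kHz, 18.8 kHz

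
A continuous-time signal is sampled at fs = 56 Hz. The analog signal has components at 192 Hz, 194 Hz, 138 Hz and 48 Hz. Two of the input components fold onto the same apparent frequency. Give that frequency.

fs/2 = 28 Hz.
192 Hz mod fs = 24 Hz.
24 Hz ≤ fs/2 = 28 Hz, appears at 24 Hz.
194 Hz mod fs = 26 Hz.
26 Hz ≤ fs/2 = 28 Hz, appears at 26 Hz.
138 Hz mod fs = 26 Hz.
26 Hz ≤ fs/2 = 28 Hz, appears at 26 Hz.
48 Hz > fs/2 = 28 Hz, folds to fs − 48 Hz = 8 Hz.
138 Hz and 194 Hz both map to 26 Hz.

26 Hz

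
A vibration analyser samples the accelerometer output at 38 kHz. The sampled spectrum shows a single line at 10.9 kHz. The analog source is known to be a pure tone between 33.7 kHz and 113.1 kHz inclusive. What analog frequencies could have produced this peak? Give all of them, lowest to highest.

48.9 kHz, 65.1 kHz, 86.9 kHz, 103.1 kHz

Frequencies that alias to 10.9 kHz are k·fs ± 10.9 kHz for integer k ≥ 0.
k=0: 10.9 kHz.
k=1: 27.1 kHz, 48.9 kHz.
k=2: 65.1 kHz, 86.9 kHz.
k=3: 103.1 kHz, 124.9 kHz.
k=4: 141.1 kHz, 162.9 kHz.
Within [33.7 kHz, 113.1 kHz]: 48.9 kHz, 65.1 kHz, 86.9 kHz, 103.1 kHz.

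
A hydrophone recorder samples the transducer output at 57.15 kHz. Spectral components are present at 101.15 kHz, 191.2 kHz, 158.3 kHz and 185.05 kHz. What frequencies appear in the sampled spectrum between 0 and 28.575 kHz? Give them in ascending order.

fs/2 = 28.575 kHz.
101.15 kHz mod fs = 44 kHz.
44 kHz > fs/2 = 28.575 kHz, folds to fs − 44 kHz = 13.15 kHz.
191.2 kHz mod fs = 19.75 kHz.
19.75 kHz ≤ fs/2 = 28.575 kHz, appears at 19.75 kHz.
158.3 kHz mod fs = 44 kHz.
44 kHz > fs/2 = 28.575 kHz, folds to fs − 44 kHz = 13.15 kHz.
185.05 kHz mod fs = 13.6 kHz.
13.6 kHz ≤ fs/2 = 28.575 kHz, appears at 13.6 kHz.
Distinct values: {13.15 kHz, 13.6 kHz, 19.75 kHz}.

13.15 kHz, 13.6 kHz, 19.75 kHz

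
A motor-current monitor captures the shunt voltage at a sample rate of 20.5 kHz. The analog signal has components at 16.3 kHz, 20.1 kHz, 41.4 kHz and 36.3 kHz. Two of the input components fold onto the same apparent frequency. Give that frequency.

fs/2 = 10.25 kHz.
16.3 kHz > fs/2 = 10.25 kHz, folds to fs − 16.3 kHz = 4.2 kHz.
20.1 kHz > fs/2 = 10.25 kHz, folds to fs − 20.1 kHz = 0.4 kHz.
41.4 kHz mod fs = 0.4 kHz.
0.4 kHz ≤ fs/2 = 10.25 kHz, appears at 0.4 kHz.
36.3 kHz mod fs = 15.8 kHz.
15.8 kHz > fs/2 = 10.25 kHz, folds to fs − 15.8 kHz = 4.7 kHz.
20.1 kHz and 41.4 kHz both map to 0.4 kHz.

0.4 kHz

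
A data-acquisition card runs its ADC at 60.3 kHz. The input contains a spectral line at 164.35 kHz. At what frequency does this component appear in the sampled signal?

16.55 kHz

164.35 kHz mod fs = 43.75 kHz.
43.75 kHz > fs/2 = 30.15 kHz, folds to fs − 43.75 kHz = 16.55 kHz.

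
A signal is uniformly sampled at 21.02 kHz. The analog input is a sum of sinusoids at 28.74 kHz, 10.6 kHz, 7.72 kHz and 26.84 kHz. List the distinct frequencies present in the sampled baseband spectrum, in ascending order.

5.82 kHz, 7.72 kHz, 10.42 kHz

fs/2 = 10.51 kHz.
28.74 kHz mod fs = 7.72 kHz.
7.72 kHz ≤ fs/2 = 10.51 kHz, appears at 7.72 kHz.
10.6 kHz > fs/2 = 10.51 kHz, folds to fs − 10.6 kHz = 10.42 kHz.
7.72 kHz ≤ fs/2 = 10.51 kHz, passes unchanged.
26.84 kHz mod fs = 5.82 kHz.
5.82 kHz ≤ fs/2 = 10.51 kHz, appears at 5.82 kHz.
Distinct values: {5.82 kHz, 7.72 kHz, 10.42 kHz}.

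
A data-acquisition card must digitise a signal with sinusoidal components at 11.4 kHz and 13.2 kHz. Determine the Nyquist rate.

26.4 kHz

Highest-frequency component: 13.2 kHz.
Nyquist rate = 2 × 13.2 kHz = 26.4 kHz.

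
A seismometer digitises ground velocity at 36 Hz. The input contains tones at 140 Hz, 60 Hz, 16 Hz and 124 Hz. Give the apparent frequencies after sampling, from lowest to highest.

fs/2 = 18 Hz.
140 Hz mod fs = 32 Hz.
32 Hz > fs/2 = 18 Hz, folds to fs − 32 Hz = 4 Hz.
60 Hz mod fs = 24 Hz.
24 Hz > fs/2 = 18 Hz, folds to fs − 24 Hz = 12 Hz.
16 Hz ≤ fs/2 = 18 Hz, passes unchanged.
124 Hz mod fs = 16 Hz.
16 Hz ≤ fs/2 = 18 Hz, appears at 16 Hz.
Distinct values: {4 Hz, 12 Hz, 16 Hz}.

4 Hz, 12 Hz, 16 Hz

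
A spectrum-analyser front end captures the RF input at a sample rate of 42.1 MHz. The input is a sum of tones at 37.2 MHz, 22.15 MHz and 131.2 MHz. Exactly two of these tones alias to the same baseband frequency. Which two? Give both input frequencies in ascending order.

37.2 MHz, 131.2 MHz

fs/2 = 21.05 MHz.
37.2 MHz > fs/2 = 21.05 MHz, folds to fs − 37.2 MHz = 4.9 MHz.
22.15 MHz > fs/2 = 21.05 MHz, folds to fs − 22.15 MHz = 19.95 MHz.
131.2 MHz mod fs = 4.9 MHz.
4.9 MHz ≤ fs/2 = 21.05 MHz, appears at 4.9 MHz.
37.2 MHz and 131.2 MHz both map to 4.9 MHz.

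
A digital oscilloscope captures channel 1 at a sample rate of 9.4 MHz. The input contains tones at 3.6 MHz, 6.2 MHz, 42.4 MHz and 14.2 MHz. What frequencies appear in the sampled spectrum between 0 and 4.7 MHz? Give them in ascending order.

3.2 MHz, 3.6 MHz, 4.6 MHz

fs/2 = 4.7 MHz.
3.6 MHz ≤ fs/2 = 4.7 MHz, passes unchanged.
6.2 MHz > fs/2 = 4.7 MHz, folds to fs − 6.2 MHz = 3.2 MHz.
42.4 MHz mod fs = 4.8 MHz.
4.8 MHz > fs/2 = 4.7 MHz, folds to fs − 4.8 MHz = 4.6 MHz.
14.2 MHz mod fs = 4.8 MHz.
4.8 MHz > fs/2 = 4.7 MHz, folds to fs − 4.8 MHz = 4.6 MHz.
Distinct values: {3.2 MHz, 3.6 MHz, 4.6 MHz}.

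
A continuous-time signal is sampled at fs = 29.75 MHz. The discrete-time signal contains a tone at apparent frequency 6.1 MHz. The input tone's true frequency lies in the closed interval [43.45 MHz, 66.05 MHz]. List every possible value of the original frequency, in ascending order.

53.4 MHz, 65.6 MHz

Frequencies that alias to 6.1 MHz are k·fs ± 6.1 MHz for integer k ≥ 0.
k=0: 6.1 MHz.
k=1: 23.65 MHz, 35.85 MHz.
k=2: 53.4 MHz, 65.6 MHz.
k=3: 83.15 MHz, 95.35 MHz.
Within [43.45 MHz, 66.05 MHz]: 53.4 MHz, 65.6 MHz.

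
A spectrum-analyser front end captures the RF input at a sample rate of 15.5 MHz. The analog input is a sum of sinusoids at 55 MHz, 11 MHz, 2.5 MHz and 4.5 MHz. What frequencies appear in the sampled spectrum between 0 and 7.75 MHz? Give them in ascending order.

fs/2 = 7.75 MHz.
55 MHz mod fs = 8.5 MHz.
8.5 MHz > fs/2 = 7.75 MHz, folds to fs − 8.5 MHz = 7 MHz.
11 MHz > fs/2 = 7.75 MHz, folds to fs − 11 MHz = 4.5 MHz.
2.5 MHz ≤ fs/2 = 7.75 MHz, passes unchanged.
4.5 MHz ≤ fs/2 = 7.75 MHz, passes unchanged.
Distinct values: {2.5 MHz, 4.5 MHz, 7 MHz}.

2.5 MHz, 4.5 MHz, 7 MHz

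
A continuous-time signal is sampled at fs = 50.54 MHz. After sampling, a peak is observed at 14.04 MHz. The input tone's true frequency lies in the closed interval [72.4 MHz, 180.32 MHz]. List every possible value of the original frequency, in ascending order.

Frequencies that alias to 14.04 MHz are k·fs ± 14.04 MHz for integer k ≥ 0.
k=0: 14.04 MHz.
k=1: 36.5 MHz, 64.58 MHz.
k=2: 87.04 MHz, 115.12 MHz.
k=3: 137.58 MHz, 165.66 MHz.
k=4: 188.12 MHz, 216.2 MHz.
Within [72.4 MHz, 180.32 MHz]: 87.04 MHz, 115.12 MHz, 137.58 MHz, 165.66 MHz.

87.04 MHz, 115.12 MHz, 137.58 MHz, 165.66 MHz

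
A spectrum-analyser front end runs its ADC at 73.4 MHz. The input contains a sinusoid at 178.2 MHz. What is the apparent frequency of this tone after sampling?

31.4 MHz

178.2 MHz mod fs = 31.4 MHz.
31.4 MHz ≤ fs/2 = 36.7 MHz, appears at 31.4 MHz.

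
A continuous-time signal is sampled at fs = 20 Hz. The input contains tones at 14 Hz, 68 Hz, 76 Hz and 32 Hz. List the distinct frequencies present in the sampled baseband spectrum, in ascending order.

fs/2 = 10 Hz.
14 Hz > fs/2 = 10 Hz, folds to fs − 14 Hz = 6 Hz.
68 Hz mod fs = 8 Hz.
8 Hz ≤ fs/2 = 10 Hz, appears at 8 Hz.
76 Hz mod fs = 16 Hz.
16 Hz > fs/2 = 10 Hz, folds to fs − 16 Hz = 4 Hz.
32 Hz mod fs = 12 Hz.
12 Hz > fs/2 = 10 Hz, folds to fs − 12 Hz = 8 Hz.
Distinct values: {4 Hz, 6 Hz, 8 Hz}.

4 Hz, 6 Hz, 8 Hz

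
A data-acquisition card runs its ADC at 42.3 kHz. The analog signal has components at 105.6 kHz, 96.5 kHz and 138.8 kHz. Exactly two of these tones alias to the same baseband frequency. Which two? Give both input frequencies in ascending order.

fs/2 = 21.15 kHz.
105.6 kHz mod fs = 21 kHz.
21 kHz ≤ fs/2 = 21.15 kHz, appears at 21 kHz.
96.5 kHz mod fs = 11.9 kHz.
11.9 kHz ≤ fs/2 = 21.15 kHz, appears at 11.9 kHz.
138.8 kHz mod fs = 11.9 kHz.
11.9 kHz ≤ fs/2 = 21.15 kHz, appears at 11.9 kHz.
96.5 kHz and 138.8 kHz both map to 11.9 kHz.

96.5 kHz, 138.8 kHz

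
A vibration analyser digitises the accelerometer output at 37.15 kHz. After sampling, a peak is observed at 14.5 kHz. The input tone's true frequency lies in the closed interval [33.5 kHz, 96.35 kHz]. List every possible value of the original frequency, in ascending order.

Frequencies that alias to 14.5 kHz are k·fs ± 14.5 kHz for integer k ≥ 0.
k=0: 14.5 kHz.
k=1: 22.65 kHz, 51.65 kHz.
k=2: 59.8 kHz, 88.8 kHz.
k=3: 96.95 kHz, 125.95 kHz.
Within [33.5 kHz, 96.35 kHz]: 51.65 kHz, 59.8 kHz, 88.8 kHz.

51.65 kHz, 59.8 kHz, 88.8 kHz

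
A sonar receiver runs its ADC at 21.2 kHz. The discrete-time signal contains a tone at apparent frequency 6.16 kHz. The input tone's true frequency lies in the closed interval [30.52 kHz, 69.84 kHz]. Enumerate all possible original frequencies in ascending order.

36.24 kHz, 48.56 kHz, 57.44 kHz, 69.76 kHz

Frequencies that alias to 6.16 kHz are k·fs ± 6.16 kHz for integer k ≥ 0.
k=0: 6.16 kHz.
k=1: 15.04 kHz, 27.36 kHz.
k=2: 36.24 kHz, 48.56 kHz.
k=3: 57.44 kHz, 69.76 kHz.
k=4: 78.64 kHz, 90.96 kHz.
Within [30.52 kHz, 69.84 kHz]: 36.24 kHz, 48.56 kHz, 57.44 kHz, 69.76 kHz.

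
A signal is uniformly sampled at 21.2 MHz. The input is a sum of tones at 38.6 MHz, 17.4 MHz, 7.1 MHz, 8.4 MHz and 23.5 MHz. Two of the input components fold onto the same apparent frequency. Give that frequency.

fs/2 = 10.6 MHz.
38.6 MHz mod fs = 17.4 MHz.
17.4 MHz > fs/2 = 10.6 MHz, folds to fs − 17.4 MHz = 3.8 MHz.
17.4 MHz > fs/2 = 10.6 MHz, folds to fs − 17.4 MHz = 3.8 MHz.
7.1 MHz ≤ fs/2 = 10.6 MHz, passes unchanged.
8.4 MHz ≤ fs/2 = 10.6 MHz, passes unchanged.
23.5 MHz mod fs = 2.3 MHz.
2.3 MHz ≤ fs/2 = 10.6 MHz, appears at 2.3 MHz.
17.4 MHz and 38.6 MHz both map to 3.8 MHz.

3.8 MHz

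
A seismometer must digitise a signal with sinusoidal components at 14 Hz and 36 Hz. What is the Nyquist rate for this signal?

72 Hz

Highest-frequency component: 36 Hz.
Nyquist rate = 2 × 36 Hz = 72 Hz.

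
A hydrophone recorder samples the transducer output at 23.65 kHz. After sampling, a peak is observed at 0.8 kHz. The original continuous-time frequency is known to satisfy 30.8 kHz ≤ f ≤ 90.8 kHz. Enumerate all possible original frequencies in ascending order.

46.5 kHz, 48.1 kHz, 70.15 kHz, 71.75 kHz

Frequencies that alias to 0.8 kHz are k·fs ± 0.8 kHz for integer k ≥ 0.
k=0: 0.8 kHz.
k=1: 22.85 kHz, 24.45 kHz.
k=2: 46.5 kHz, 48.1 kHz.
k=3: 70.15 kHz, 71.75 kHz.
k=4: 93.8 kHz, 95.4 kHz.
Within [30.8 kHz, 90.8 kHz]: 46.5 kHz, 48.1 kHz, 70.15 kHz, 71.75 kHz.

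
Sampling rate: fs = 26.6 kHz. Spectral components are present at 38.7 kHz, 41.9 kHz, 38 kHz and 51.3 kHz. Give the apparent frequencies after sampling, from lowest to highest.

fs/2 = 13.3 kHz.
38.7 kHz mod fs = 12.1 kHz.
12.1 kHz ≤ fs/2 = 13.3 kHz, appears at 12.1 kHz.
41.9 kHz mod fs = 15.3 kHz.
15.3 kHz > fs/2 = 13.3 kHz, folds to fs − 15.3 kHz = 11.3 kHz.
38 kHz mod fs = 11.4 kHz.
11.4 kHz ≤ fs/2 = 13.3 kHz, appears at 11.4 kHz.
51.3 kHz mod fs = 24.7 kHz.
24.7 kHz > fs/2 = 13.3 kHz, folds to fs − 24.7 kHz = 1.9 kHz.
Distinct values: {1.9 kHz, 11.3 kHz, 11.4 kHz, 12.1 kHz}.

1.9 kHz, 11.3 kHz, 11.4 kHz, 12.1 kHz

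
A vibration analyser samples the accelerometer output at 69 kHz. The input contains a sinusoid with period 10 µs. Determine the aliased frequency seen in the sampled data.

31 kHz

T = 10 µs → f = 1/T = 100 kHz.
100 kHz mod fs = 31 kHz.
31 kHz ≤ fs/2 = 34.5 kHz, appears at 31 kHz.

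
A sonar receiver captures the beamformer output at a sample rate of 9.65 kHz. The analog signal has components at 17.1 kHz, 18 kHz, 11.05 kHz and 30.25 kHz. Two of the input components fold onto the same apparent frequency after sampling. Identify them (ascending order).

fs/2 = 4.825 kHz.
17.1 kHz mod fs = 7.45 kHz.
7.45 kHz > fs/2 = 4.825 kHz, folds to fs − 7.45 kHz = 2.2 kHz.
18 kHz mod fs = 8.35 kHz.
8.35 kHz > fs/2 = 4.825 kHz, folds to fs − 8.35 kHz = 1.3 kHz.
11.05 kHz mod fs = 1.4 kHz.
1.4 kHz ≤ fs/2 = 4.825 kHz, appears at 1.4 kHz.
30.25 kHz mod fs = 1.3 kHz.
1.3 kHz ≤ fs/2 = 4.825 kHz, appears at 1.3 kHz.
18 kHz and 30.25 kHz both map to 1.3 kHz.

18 kHz, 30.25 kHz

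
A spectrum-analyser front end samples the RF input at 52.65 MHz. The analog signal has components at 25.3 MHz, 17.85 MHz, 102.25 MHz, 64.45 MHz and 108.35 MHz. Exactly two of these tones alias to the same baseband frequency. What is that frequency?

fs/2 = 26.325 MHz.
25.3 MHz ≤ fs/2 = 26.325 MHz, passes unchanged.
17.85 MHz ≤ fs/2 = 26.325 MHz, passes unchanged.
102.25 MHz mod fs = 49.6 MHz.
49.6 MHz > fs/2 = 26.325 MHz, folds to fs − 49.6 MHz = 3.05 MHz.
64.45 MHz mod fs = 11.8 MHz.
11.8 MHz ≤ fs/2 = 26.325 MHz, appears at 11.8 MHz.
108.35 MHz mod fs = 3.05 MHz.
3.05 MHz ≤ fs/2 = 26.325 MHz, appears at 3.05 MHz.
102.25 MHz and 108.35 MHz both map to 3.05 MHz.

3.05 MHz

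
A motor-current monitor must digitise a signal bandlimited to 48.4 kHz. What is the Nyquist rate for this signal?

Nyquist rate = 2 × 48.4 kHz = 96.8 kHz.

96.8 kHz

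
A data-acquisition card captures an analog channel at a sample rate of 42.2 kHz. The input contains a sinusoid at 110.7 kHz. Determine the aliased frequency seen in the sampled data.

15.9 kHz

110.7 kHz mod fs = 26.3 kHz.
26.3 kHz > fs/2 = 21.1 kHz, folds to fs − 26.3 kHz = 15.9 kHz.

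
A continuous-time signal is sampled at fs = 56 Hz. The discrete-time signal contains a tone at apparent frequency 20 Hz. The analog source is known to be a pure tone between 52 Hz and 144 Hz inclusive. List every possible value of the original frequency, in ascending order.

76 Hz, 92 Hz, 132 Hz

Frequencies that alias to 20 Hz are k·fs ± 20 Hz for integer k ≥ 0.
k=0: 20 Hz.
k=1: 36 Hz, 76 Hz.
k=2: 92 Hz, 132 Hz.
k=3: 148 Hz, 188 Hz.
Within [52 Hz, 144 Hz]: 76 Hz, 92 Hz, 132 Hz.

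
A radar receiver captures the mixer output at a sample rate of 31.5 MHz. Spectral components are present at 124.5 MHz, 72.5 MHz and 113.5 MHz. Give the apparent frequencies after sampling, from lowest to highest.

fs/2 = 15.75 MHz.
124.5 MHz mod fs = 30 MHz.
30 MHz > fs/2 = 15.75 MHz, folds to fs − 30 MHz = 1.5 MHz.
72.5 MHz mod fs = 9.5 MHz.
9.5 MHz ≤ fs/2 = 15.75 MHz, appears at 9.5 MHz.
113.5 MHz mod fs = 19 MHz.
19 MHz > fs/2 = 15.75 MHz, folds to fs − 19 MHz = 12.5 MHz.
Distinct values: {1.5 MHz, 9.5 MHz, 12.5 MHz}.

1.5 MHz, 9.5 MHz, 12.5 MHz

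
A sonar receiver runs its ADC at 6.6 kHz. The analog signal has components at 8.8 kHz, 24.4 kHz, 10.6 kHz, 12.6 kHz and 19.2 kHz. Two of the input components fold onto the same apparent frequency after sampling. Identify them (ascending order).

12.6 kHz, 19.2 kHz

fs/2 = 3.3 kHz.
8.8 kHz mod fs = 2.2 kHz.
2.2 kHz ≤ fs/2 = 3.3 kHz, appears at 2.2 kHz.
24.4 kHz mod fs = 4.6 kHz.
4.6 kHz > fs/2 = 3.3 kHz, folds to fs − 4.6 kHz = 2 kHz.
10.6 kHz mod fs = 4 kHz.
4 kHz > fs/2 = 3.3 kHz, folds to fs − 4 kHz = 2.6 kHz.
12.6 kHz mod fs = 6 kHz.
6 kHz > fs/2 = 3.3 kHz, folds to fs − 6 kHz = 0.6 kHz.
19.2 kHz mod fs = 6 kHz.
6 kHz > fs/2 = 3.3 kHz, folds to fs − 6 kHz = 0.6 kHz.
12.6 kHz and 19.2 kHz both map to 0.6 kHz.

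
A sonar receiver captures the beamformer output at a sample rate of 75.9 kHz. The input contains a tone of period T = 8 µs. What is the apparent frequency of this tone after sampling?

T = 8 µs → f = 1/T = 125 kHz.
125 kHz mod fs = 49.1 kHz.
49.1 kHz > fs/2 = 37.95 kHz, folds to fs − 49.1 kHz = 26.8 kHz.

26.8 kHz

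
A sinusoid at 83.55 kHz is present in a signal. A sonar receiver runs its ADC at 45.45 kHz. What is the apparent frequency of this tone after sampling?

7.35 kHz

83.55 kHz mod fs = 38.1 kHz.
38.1 kHz > fs/2 = 22.725 kHz, folds to fs − 38.1 kHz = 7.35 kHz.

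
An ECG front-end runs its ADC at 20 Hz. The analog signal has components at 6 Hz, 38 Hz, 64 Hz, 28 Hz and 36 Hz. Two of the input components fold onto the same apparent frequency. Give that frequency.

fs/2 = 10 Hz.
6 Hz ≤ fs/2 = 10 Hz, passes unchanged.
38 Hz mod fs = 18 Hz.
18 Hz > fs/2 = 10 Hz, folds to fs − 18 Hz = 2 Hz.
64 Hz mod fs = 4 Hz.
4 Hz ≤ fs/2 = 10 Hz, appears at 4 Hz.
28 Hz mod fs = 8 Hz.
8 Hz ≤ fs/2 = 10 Hz, appears at 8 Hz.
36 Hz mod fs = 16 Hz.
16 Hz > fs/2 = 10 Hz, folds to fs − 16 Hz = 4 Hz.
36 Hz and 64 Hz both map to 4 Hz.

4 Hz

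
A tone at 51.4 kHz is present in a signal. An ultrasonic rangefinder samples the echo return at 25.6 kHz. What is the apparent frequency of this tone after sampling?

51.4 kHz mod fs = 0.2 kHz.
0.2 kHz ≤ fs/2 = 12.8 kHz, appears at 0.2 kHz.

0.2 kHz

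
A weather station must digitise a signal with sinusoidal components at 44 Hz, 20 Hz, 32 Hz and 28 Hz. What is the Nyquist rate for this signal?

88 Hz

Highest-frequency component: 44 Hz.
Nyquist rate = 2 × 44 Hz = 88 Hz.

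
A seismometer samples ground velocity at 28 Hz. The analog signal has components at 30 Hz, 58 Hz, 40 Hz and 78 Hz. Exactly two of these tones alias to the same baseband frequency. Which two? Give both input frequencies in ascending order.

fs/2 = 14 Hz.
30 Hz mod fs = 2 Hz.
2 Hz ≤ fs/2 = 14 Hz, appears at 2 Hz.
58 Hz mod fs = 2 Hz.
2 Hz ≤ fs/2 = 14 Hz, appears at 2 Hz.
40 Hz mod fs = 12 Hz.
12 Hz ≤ fs/2 = 14 Hz, appears at 12 Hz.
78 Hz mod fs = 22 Hz.
22 Hz > fs/2 = 14 Hz, folds to fs − 22 Hz = 6 Hz.
30 Hz and 58 Hz both map to 2 Hz.

30 Hz, 58 Hz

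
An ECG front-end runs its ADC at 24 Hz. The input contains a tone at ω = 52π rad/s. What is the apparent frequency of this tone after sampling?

ω = 52π rad/s → f = ω/(2π) = 26 Hz.
26 Hz mod fs = 2 Hz.
2 Hz ≤ fs/2 = 12 Hz, appears at 2 Hz.

2 Hz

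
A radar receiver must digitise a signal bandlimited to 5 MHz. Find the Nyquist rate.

Nyquist rate = 2 × 5 MHz = 10 MHz.

10 MHz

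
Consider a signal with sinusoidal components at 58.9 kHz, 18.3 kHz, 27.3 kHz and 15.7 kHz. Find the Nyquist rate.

117.8 kHz

Highest-frequency component: 58.9 kHz.
Nyquist rate = 2 × 58.9 kHz = 117.8 kHz.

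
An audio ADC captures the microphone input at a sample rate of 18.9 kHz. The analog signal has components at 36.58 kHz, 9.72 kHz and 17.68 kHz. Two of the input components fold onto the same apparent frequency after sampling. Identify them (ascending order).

fs/2 = 9.45 kHz.
36.58 kHz mod fs = 17.68 kHz.
17.68 kHz > fs/2 = 9.45 kHz, folds to fs − 17.68 kHz = 1.22 kHz.
9.72 kHz > fs/2 = 9.45 kHz, folds to fs − 9.72 kHz = 9.18 kHz.
17.68 kHz > fs/2 = 9.45 kHz, folds to fs − 17.68 kHz = 1.22 kHz.
17.68 kHz and 36.58 kHz both map to 1.22 kHz.

17.68 kHz, 36.58 kHz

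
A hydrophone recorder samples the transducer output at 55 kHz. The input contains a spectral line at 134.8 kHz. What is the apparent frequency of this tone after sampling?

134.8 kHz mod fs = 24.8 kHz.
24.8 kHz ≤ fs/2 = 27.5 kHz, appears at 24.8 kHz.

24.8 kHz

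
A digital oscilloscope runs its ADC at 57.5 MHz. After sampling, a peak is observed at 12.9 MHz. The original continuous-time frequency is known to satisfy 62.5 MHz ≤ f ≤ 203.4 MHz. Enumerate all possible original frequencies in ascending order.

70.4 MHz, 102.1 MHz, 127.9 MHz, 159.6 MHz, 185.4 MHz

Frequencies that alias to 12.9 MHz are k·fs ± 12.9 MHz for integer k ≥ 0.
k=0: 12.9 MHz.
k=1: 44.6 MHz, 70.4 MHz.
k=2: 102.1 MHz, 127.9 MHz.
k=3: 159.6 MHz, 185.4 MHz.
k=4: 217.1 MHz, 242.9 MHz.
Within [62.5 MHz, 203.4 MHz]: 70.4 MHz, 102.1 MHz, 127.9 MHz, 159.6 MHz, 185.4 MHz.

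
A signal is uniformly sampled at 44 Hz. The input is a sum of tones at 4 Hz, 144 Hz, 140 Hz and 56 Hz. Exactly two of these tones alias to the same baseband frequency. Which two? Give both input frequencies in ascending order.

56 Hz, 144 Hz

fs/2 = 22 Hz.
4 Hz ≤ fs/2 = 22 Hz, passes unchanged.
144 Hz mod fs = 12 Hz.
12 Hz ≤ fs/2 = 22 Hz, appears at 12 Hz.
140 Hz mod fs = 8 Hz.
8 Hz ≤ fs/2 = 22 Hz, appears at 8 Hz.
56 Hz mod fs = 12 Hz.
12 Hz ≤ fs/2 = 22 Hz, appears at 12 Hz.
56 Hz and 144 Hz both map to 12 Hz.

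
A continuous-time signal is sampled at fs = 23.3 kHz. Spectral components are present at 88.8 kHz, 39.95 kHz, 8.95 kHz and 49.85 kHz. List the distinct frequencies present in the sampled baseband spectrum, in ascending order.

fs/2 = 11.65 kHz.
88.8 kHz mod fs = 18.9 kHz.
18.9 kHz > fs/2 = 11.65 kHz, folds to fs − 18.9 kHz = 4.4 kHz.
39.95 kHz mod fs = 16.65 kHz.
16.65 kHz > fs/2 = 11.65 kHz, folds to fs − 16.65 kHz = 6.65 kHz.
8.95 kHz ≤ fs/2 = 11.65 kHz, passes unchanged.
49.85 kHz mod fs = 3.25 kHz.
3.25 kHz ≤ fs/2 = 11.65 kHz, appears at 3.25 kHz.
Distinct values: {3.25 kHz, 4.4 kHz, 6.65 kHz, 8.95 kHz}.

3.25 kHz, 4.4 kHz, 6.65 kHz, 8.95 kHz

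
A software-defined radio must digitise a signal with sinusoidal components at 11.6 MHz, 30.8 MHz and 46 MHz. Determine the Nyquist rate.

Highest-frequency component: 46 MHz.
Nyquist rate = 2 × 46 MHz = 92 MHz.

92 MHz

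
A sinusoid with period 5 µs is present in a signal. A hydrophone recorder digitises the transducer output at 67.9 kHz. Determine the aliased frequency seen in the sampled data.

3.7 kHz

T = 5 µs → f = 1/T = 200 kHz.
200 kHz mod fs = 64.2 kHz.
64.2 kHz > fs/2 = 33.95 kHz, folds to fs − 64.2 kHz = 3.7 kHz.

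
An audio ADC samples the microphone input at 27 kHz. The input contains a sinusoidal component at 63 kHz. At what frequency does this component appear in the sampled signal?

63 kHz mod fs = 9 kHz.
9 kHz ≤ fs/2 = 13.5 kHz, appears at 9 kHz.

9 kHz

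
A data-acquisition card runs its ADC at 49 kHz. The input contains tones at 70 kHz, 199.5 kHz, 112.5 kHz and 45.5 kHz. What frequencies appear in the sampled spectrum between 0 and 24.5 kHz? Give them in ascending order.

fs/2 = 24.5 kHz.
70 kHz mod fs = 21 kHz.
21 kHz ≤ fs/2 = 24.5 kHz, appears at 21 kHz.
199.5 kHz mod fs = 3.5 kHz.
3.5 kHz ≤ fs/2 = 24.5 kHz, appears at 3.5 kHz.
112.5 kHz mod fs = 14.5 kHz.
14.5 kHz ≤ fs/2 = 24.5 kHz, appears at 14.5 kHz.
45.5 kHz > fs/2 = 24.5 kHz, folds to fs − 45.5 kHz = 3.5 kHz.
Distinct values: {3.5 kHz, 14.5 kHz, 21 kHz}.

3.5 kHz, 14.5 kHz, 21 kHz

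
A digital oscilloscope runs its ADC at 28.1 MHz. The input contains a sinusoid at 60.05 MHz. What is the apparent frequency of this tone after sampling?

3.85 MHz

60.05 MHz mod fs = 3.85 MHz.
3.85 MHz ≤ fs/2 = 14.05 MHz, appears at 3.85 MHz.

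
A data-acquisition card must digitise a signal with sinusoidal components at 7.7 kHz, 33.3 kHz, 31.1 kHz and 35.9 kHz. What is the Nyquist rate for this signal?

71.8 kHz

Highest-frequency component: 35.9 kHz.
Nyquist rate = 2 × 35.9 kHz = 71.8 kHz.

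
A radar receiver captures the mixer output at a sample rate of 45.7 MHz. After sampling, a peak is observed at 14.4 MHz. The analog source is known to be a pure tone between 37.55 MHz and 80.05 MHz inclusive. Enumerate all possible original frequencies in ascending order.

60.1 MHz, 77 MHz

Frequencies that alias to 14.4 MHz are k·fs ± 14.4 MHz for integer k ≥ 0.
k=0: 14.4 MHz.
k=1: 31.3 MHz, 60.1 MHz.
k=2: 77 MHz, 105.8 MHz.
k=3: 122.7 MHz, 151.5 MHz.
Within [37.55 MHz, 80.05 MHz]: 60.1 MHz, 77 MHz.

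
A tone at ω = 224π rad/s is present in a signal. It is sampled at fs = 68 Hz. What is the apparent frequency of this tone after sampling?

24 Hz

ω = 224π rad/s → f = ω/(2π) = 112 Hz.
112 Hz mod fs = 44 Hz.
44 Hz > fs/2 = 34 Hz, folds to fs − 44 Hz = 24 Hz.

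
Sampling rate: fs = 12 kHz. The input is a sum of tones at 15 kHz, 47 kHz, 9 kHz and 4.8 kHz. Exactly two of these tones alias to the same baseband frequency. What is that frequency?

fs/2 = 6 kHz.
15 kHz mod fs = 3 kHz.
3 kHz ≤ fs/2 = 6 kHz, appears at 3 kHz.
47 kHz mod fs = 11 kHz.
11 kHz > fs/2 = 6 kHz, folds to fs − 11 kHz = 1 kHz.
9 kHz > fs/2 = 6 kHz, folds to fs − 9 kHz = 3 kHz.
4.8 kHz ≤ fs/2 = 6 kHz, passes unchanged.
9 kHz and 15 kHz both map to 3 kHz.

3 kHz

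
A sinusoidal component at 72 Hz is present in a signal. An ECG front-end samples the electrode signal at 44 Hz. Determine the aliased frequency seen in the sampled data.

72 Hz mod fs = 28 Hz.
28 Hz > fs/2 = 22 Hz, folds to fs − 28 Hz = 16 Hz.

16 Hz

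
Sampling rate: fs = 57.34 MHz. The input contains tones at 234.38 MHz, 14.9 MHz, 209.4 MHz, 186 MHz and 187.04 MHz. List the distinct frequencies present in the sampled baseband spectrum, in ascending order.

fs/2 = 28.67 MHz.
234.38 MHz mod fs = 5.02 MHz.
5.02 MHz ≤ fs/2 = 28.67 MHz, appears at 5.02 MHz.
14.9 MHz ≤ fs/2 = 28.67 MHz, passes unchanged.
209.4 MHz mod fs = 37.38 MHz.
37.38 MHz > fs/2 = 28.67 MHz, folds to fs − 37.38 MHz = 19.96 MHz.
186 MHz mod fs = 13.98 MHz.
13.98 MHz ≤ fs/2 = 28.67 MHz, appears at 13.98 MHz.
187.04 MHz mod fs = 15.02 MHz.
15.02 MHz ≤ fs/2 = 28.67 MHz, appears at 15.02 MHz.
Distinct values: {5.02 MHz, 13.98 MHz, 14.9 MHz, 15.02 MHz, 19.96 MHz}.

5.02 MHz, 13.98 MHz, 14.9 MHz, 15.02 MHz, 19.96 MHz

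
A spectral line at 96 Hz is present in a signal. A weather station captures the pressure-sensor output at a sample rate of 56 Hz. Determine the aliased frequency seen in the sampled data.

16 Hz

96 Hz mod fs = 40 Hz.
40 Hz > fs/2 = 28 Hz, folds to fs − 40 Hz = 16 Hz.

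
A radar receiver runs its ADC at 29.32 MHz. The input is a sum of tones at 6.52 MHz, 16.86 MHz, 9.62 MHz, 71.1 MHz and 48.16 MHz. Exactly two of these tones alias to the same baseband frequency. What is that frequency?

12.46 MHz

fs/2 = 14.66 MHz.
6.52 MHz ≤ fs/2 = 14.66 MHz, passes unchanged.
16.86 MHz > fs/2 = 14.66 MHz, folds to fs − 16.86 MHz = 12.46 MHz.
9.62 MHz ≤ fs/2 = 14.66 MHz, passes unchanged.
71.1 MHz mod fs = 12.46 MHz.
12.46 MHz ≤ fs/2 = 14.66 MHz, appears at 12.46 MHz.
48.16 MHz mod fs = 18.84 MHz.
18.84 MHz > fs/2 = 14.66 MHz, folds to fs − 18.84 MHz = 10.48 MHz.
16.86 MHz and 71.1 MHz both map to 12.46 MHz.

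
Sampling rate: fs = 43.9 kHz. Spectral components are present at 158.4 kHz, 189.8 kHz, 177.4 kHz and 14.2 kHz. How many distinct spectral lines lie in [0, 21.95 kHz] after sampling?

3

fs/2 = 21.95 kHz.
158.4 kHz mod fs = 26.7 kHz.
26.7 kHz > fs/2 = 21.95 kHz, folds to fs − 26.7 kHz = 17.2 kHz.
189.8 kHz mod fs = 14.2 kHz.
14.2 kHz ≤ fs/2 = 21.95 kHz, appears at 14.2 kHz.
177.4 kHz mod fs = 1.8 kHz.
1.8 kHz ≤ fs/2 = 21.95 kHz, appears at 1.8 kHz.
14.2 kHz ≤ fs/2 = 21.95 kHz, passes unchanged.
Distinct values: {1.8 kHz, 14.2 kHz, 17.2 kHz} → 3.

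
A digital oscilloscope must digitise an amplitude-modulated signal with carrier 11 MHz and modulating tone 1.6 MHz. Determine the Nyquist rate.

25.2 MHz

AM sidebands sit at fc ± fm = 9.4 MHz and 12.6 MHz.
Highest-frequency component: 12.6 MHz.
Nyquist rate = 2 × 12.6 MHz = 25.2 MHz.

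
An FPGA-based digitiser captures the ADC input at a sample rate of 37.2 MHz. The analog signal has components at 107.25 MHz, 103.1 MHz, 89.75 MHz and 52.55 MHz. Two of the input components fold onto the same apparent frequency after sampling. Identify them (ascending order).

52.55 MHz, 89.75 MHz

fs/2 = 18.6 MHz.
107.25 MHz mod fs = 32.85 MHz.
32.85 MHz > fs/2 = 18.6 MHz, folds to fs − 32.85 MHz = 4.35 MHz.
103.1 MHz mod fs = 28.7 MHz.
28.7 MHz > fs/2 = 18.6 MHz, folds to fs − 28.7 MHz = 8.5 MHz.
89.75 MHz mod fs = 15.35 MHz.
15.35 MHz ≤ fs/2 = 18.6 MHz, appears at 15.35 MHz.
52.55 MHz mod fs = 15.35 MHz.
15.35 MHz ≤ fs/2 = 18.6 MHz, appears at 15.35 MHz.
52.55 MHz and 89.75 MHz both map to 15.35 MHz.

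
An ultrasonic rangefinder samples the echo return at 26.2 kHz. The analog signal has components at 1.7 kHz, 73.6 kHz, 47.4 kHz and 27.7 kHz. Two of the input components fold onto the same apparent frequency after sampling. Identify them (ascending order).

fs/2 = 13.1 kHz.
1.7 kHz ≤ fs/2 = 13.1 kHz, passes unchanged.
73.6 kHz mod fs = 21.2 kHz.
21.2 kHz > fs/2 = 13.1 kHz, folds to fs − 21.2 kHz = 5 kHz.
47.4 kHz mod fs = 21.2 kHz.
21.2 kHz > fs/2 = 13.1 kHz, folds to fs − 21.2 kHz = 5 kHz.
27.7 kHz mod fs = 1.5 kHz.
1.5 kHz ≤ fs/2 = 13.1 kHz, appears at 1.5 kHz.
47.4 kHz and 73.6 kHz both map to 5 kHz.

47.4 kHz, 73.6 kHz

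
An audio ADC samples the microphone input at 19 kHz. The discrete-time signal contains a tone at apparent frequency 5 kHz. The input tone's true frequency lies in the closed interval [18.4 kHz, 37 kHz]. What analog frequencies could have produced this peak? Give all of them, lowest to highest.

24 kHz, 33 kHz

Frequencies that alias to 5 kHz are k·fs ± 5 kHz for integer k ≥ 0.
k=0: 5 kHz.
k=1: 14 kHz, 24 kHz.
k=2: 33 kHz, 43 kHz.
k=3: 52 kHz, 62 kHz.
Within [18.4 kHz, 37 kHz]: 24 kHz, 33 kHz.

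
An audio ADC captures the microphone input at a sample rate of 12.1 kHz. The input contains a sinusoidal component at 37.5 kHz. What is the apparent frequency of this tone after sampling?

1.2 kHz

37.5 kHz mod fs = 1.2 kHz.
1.2 kHz ≤ fs/2 = 6.05 kHz, appears at 1.2 kHz.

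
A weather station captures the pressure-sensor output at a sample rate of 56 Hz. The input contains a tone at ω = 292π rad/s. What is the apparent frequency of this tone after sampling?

22 Hz

ω = 292π rad/s → f = ω/(2π) = 146 Hz.
146 Hz mod fs = 34 Hz.
34 Hz > fs/2 = 28 Hz, folds to fs − 34 Hz = 22 Hz.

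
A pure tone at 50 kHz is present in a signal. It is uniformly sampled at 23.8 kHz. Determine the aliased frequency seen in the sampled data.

2.4 kHz

50 kHz mod fs = 2.4 kHz.
2.4 kHz ≤ fs/2 = 11.9 kHz, appears at 2.4 kHz.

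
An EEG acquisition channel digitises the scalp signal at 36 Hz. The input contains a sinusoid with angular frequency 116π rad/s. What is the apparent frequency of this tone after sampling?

14 Hz

ω = 116π rad/s → f = ω/(2π) = 58 Hz.
58 Hz mod fs = 22 Hz.
22 Hz > fs/2 = 18 Hz, folds to fs − 22 Hz = 14 Hz.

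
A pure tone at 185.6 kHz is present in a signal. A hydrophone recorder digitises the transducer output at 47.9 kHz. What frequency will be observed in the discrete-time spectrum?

6 kHz

185.6 kHz mod fs = 41.9 kHz.
41.9 kHz > fs/2 = 23.95 kHz, folds to fs − 41.9 kHz = 6 kHz.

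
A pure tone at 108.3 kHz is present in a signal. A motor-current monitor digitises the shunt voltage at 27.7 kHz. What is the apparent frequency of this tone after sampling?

108.3 kHz mod fs = 25.2 kHz.
25.2 kHz > fs/2 = 13.85 kHz, folds to fs − 25.2 kHz = 2.5 kHz.

2.5 kHz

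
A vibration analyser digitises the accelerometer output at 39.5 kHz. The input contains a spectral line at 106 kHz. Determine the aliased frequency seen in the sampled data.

106 kHz mod fs = 27 kHz.
27 kHz > fs/2 = 19.75 kHz, folds to fs − 27 kHz = 12.5 kHz.

12.5 kHz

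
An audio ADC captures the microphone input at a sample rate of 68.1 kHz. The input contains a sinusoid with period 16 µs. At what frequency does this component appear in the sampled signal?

T = 16 µs → f = 1/T = 62.5 kHz.
62.5 kHz > fs/2 = 34.05 kHz, folds to fs − 62.5 kHz = 5.6 kHz.

5.6 kHz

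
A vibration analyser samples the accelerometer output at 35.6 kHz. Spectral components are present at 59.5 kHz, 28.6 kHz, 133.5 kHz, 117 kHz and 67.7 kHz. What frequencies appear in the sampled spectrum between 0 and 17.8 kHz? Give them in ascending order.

3.5 kHz, 7 kHz, 8.9 kHz, 10.2 kHz, 11.7 kHz

fs/2 = 17.8 kHz.
59.5 kHz mod fs = 23.9 kHz.
23.9 kHz > fs/2 = 17.8 kHz, folds to fs − 23.9 kHz = 11.7 kHz.
28.6 kHz > fs/2 = 17.8 kHz, folds to fs − 28.6 kHz = 7 kHz.
133.5 kHz mod fs = 26.7 kHz.
26.7 kHz > fs/2 = 17.8 kHz, folds to fs − 26.7 kHz = 8.9 kHz.
117 kHz mod fs = 10.2 kHz.
10.2 kHz ≤ fs/2 = 17.8 kHz, appears at 10.2 kHz.
67.7 kHz mod fs = 32.1 kHz.
32.1 kHz > fs/2 = 17.8 kHz, folds to fs − 32.1 kHz = 3.5 kHz.
Distinct values: {3.5 kHz, 7 kHz, 8.9 kHz, 10.2 kHz, 11.7 kHz}.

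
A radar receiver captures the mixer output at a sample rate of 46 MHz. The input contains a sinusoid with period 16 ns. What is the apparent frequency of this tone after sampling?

T = 16 ns → f = 1/T = 62.5 MHz.
62.5 MHz mod fs = 16.5 MHz.
16.5 MHz ≤ fs/2 = 23 MHz, appears at 16.5 MHz.

16.5 MHz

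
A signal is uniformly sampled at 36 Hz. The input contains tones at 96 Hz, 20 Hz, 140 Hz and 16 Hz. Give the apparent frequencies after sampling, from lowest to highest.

4 Hz, 12 Hz, 16 Hz

fs/2 = 18 Hz.
96 Hz mod fs = 24 Hz.
24 Hz > fs/2 = 18 Hz, folds to fs − 24 Hz = 12 Hz.
20 Hz > fs/2 = 18 Hz, folds to fs − 20 Hz = 16 Hz.
140 Hz mod fs = 32 Hz.
32 Hz > fs/2 = 18 Hz, folds to fs − 32 Hz = 4 Hz.
16 Hz ≤ fs/2 = 18 Hz, passes unchanged.
Distinct values: {4 Hz, 12 Hz, 16 Hz}.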